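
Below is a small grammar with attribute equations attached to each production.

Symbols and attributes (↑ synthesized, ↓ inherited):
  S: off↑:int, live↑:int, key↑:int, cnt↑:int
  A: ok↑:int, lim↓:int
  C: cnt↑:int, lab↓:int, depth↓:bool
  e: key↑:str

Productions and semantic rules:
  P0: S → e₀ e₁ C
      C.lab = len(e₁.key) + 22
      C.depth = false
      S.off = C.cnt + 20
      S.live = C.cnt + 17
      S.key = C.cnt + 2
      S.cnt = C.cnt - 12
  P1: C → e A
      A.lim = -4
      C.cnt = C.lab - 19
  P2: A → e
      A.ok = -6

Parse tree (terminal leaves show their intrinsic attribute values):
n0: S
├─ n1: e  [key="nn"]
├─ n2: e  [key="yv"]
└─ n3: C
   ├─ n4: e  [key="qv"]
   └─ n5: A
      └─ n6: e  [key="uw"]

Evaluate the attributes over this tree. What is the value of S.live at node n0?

1. n1.key = "nn"  [terminal]
2. n2.key = "yv"  [terminal]
3. n3.lab = 24  [len(e₁.key) + 22]
4. n3.depth = false  [false]
5. n4.key = "qv"  [terminal]
6. n5.lim = -4  [-4]
7. n6.key = "uw"  [terminal]
8. n5.ok = -6  [-6]
9. n3.cnt = 5  [C.lab - 19]
10. n0.off = 25  [C.cnt + 20]
11. n0.live = 22  [C.cnt + 17]
12. n0.key = 7  [C.cnt + 2]
13. n0.cnt = -7  [C.cnt - 12]

22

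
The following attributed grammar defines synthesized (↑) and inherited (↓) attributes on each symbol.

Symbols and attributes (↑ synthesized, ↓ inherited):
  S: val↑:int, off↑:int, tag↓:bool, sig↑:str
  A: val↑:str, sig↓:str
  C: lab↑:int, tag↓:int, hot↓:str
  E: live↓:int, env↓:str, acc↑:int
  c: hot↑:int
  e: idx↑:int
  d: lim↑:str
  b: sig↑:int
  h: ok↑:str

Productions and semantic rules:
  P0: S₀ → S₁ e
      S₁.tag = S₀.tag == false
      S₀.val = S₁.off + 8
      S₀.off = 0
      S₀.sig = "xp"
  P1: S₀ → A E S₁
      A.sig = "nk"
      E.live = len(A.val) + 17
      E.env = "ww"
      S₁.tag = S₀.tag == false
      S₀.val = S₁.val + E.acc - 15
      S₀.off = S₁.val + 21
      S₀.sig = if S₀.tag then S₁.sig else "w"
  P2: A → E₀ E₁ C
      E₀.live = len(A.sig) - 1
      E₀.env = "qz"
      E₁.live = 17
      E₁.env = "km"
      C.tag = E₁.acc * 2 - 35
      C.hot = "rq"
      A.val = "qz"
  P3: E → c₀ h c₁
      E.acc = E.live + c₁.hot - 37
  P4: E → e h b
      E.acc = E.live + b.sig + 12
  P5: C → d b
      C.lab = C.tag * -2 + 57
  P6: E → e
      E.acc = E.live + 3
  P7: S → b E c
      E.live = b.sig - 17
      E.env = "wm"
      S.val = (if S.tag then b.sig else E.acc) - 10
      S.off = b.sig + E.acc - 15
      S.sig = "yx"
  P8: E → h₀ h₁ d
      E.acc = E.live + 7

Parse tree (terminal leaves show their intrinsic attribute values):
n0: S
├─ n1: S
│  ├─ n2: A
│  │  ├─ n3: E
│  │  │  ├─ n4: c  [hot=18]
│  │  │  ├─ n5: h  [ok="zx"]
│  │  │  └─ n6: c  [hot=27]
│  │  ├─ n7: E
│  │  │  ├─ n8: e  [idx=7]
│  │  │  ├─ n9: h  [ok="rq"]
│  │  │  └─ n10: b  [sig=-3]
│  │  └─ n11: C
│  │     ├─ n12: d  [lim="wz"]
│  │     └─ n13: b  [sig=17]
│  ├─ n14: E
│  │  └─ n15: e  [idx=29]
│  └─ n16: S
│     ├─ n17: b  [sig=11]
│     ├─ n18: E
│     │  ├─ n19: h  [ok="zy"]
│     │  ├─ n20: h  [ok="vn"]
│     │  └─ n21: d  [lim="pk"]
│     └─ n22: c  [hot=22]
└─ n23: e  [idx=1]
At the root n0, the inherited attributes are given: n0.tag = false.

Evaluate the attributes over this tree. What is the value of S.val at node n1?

-2

1. n0.tag = false  [given at root]
2. n1.tag = true  [S₀.tag == false]
3. n2.sig = "nk"  ["nk"]
4. n3.live = 1  [len(A.sig) - 1]
5. n3.env = "qz"  ["qz"]
6. n4.hot = 18  [terminal]
7. n5.ok = "zx"  [terminal]
8. n6.hot = 27  [terminal]
9. n3.acc = -9  [E.live + c₁.hot - 37]
10. n7.live = 17  [17]
11. n7.env = "km"  ["km"]
12. n8.idx = 7  [terminal]
13. n9.ok = "rq"  [terminal]
14. n10.sig = -3  [terminal]
15. n7.acc = 26  [E.live + b.sig + 12]
16. n11.tag = 17  [E₁.acc * 2 - 35]
17. n11.hot = "rq"  ["rq"]
18. n12.lim = "wz"  [terminal]
19. n13.sig = 17  [terminal]
20. n11.lab = 23  [C.tag * -2 + 57]
21. n2.val = "qz"  ["qz"]
22. n14.live = 19  [len(A.val) + 17]
23. n14.env = "ww"  ["ww"]
24. n15.idx = 29  [terminal]
25. n14.acc = 22  [E.live + 3]
26. n16.tag = false  [S₀.tag == false]
27. n17.sig = 11  [terminal]
28. n18.live = -6  [b.sig - 17]
29. n18.env = "wm"  ["wm"]
30. n19.ok = "zy"  [terminal]
31. n20.ok = "vn"  [terminal]
32. n21.lim = "pk"  [terminal]
33. n18.acc = 1  [E.live + 7]
34. n22.hot = 22  [terminal]
35. n16.val = -9  [(if S.tag then b.sig else E.acc) - 10]
36. n16.off = -3  [b.sig + E.acc - 15]
37. n16.sig = "yx"  ["yx"]
38. n1.val = -2  [S₁.val + E.acc - 15]
39. n1.off = 12  [S₁.val + 21]
40. n1.sig = "yx"  [if S₀.tag then S₁.sig else "w"]
41. n23.idx = 1  [terminal]
42. n0.val = 20  [S₁.off + 8]
43. n0.off = 0  [0]
44. n0.sig = "xp"  ["xp"]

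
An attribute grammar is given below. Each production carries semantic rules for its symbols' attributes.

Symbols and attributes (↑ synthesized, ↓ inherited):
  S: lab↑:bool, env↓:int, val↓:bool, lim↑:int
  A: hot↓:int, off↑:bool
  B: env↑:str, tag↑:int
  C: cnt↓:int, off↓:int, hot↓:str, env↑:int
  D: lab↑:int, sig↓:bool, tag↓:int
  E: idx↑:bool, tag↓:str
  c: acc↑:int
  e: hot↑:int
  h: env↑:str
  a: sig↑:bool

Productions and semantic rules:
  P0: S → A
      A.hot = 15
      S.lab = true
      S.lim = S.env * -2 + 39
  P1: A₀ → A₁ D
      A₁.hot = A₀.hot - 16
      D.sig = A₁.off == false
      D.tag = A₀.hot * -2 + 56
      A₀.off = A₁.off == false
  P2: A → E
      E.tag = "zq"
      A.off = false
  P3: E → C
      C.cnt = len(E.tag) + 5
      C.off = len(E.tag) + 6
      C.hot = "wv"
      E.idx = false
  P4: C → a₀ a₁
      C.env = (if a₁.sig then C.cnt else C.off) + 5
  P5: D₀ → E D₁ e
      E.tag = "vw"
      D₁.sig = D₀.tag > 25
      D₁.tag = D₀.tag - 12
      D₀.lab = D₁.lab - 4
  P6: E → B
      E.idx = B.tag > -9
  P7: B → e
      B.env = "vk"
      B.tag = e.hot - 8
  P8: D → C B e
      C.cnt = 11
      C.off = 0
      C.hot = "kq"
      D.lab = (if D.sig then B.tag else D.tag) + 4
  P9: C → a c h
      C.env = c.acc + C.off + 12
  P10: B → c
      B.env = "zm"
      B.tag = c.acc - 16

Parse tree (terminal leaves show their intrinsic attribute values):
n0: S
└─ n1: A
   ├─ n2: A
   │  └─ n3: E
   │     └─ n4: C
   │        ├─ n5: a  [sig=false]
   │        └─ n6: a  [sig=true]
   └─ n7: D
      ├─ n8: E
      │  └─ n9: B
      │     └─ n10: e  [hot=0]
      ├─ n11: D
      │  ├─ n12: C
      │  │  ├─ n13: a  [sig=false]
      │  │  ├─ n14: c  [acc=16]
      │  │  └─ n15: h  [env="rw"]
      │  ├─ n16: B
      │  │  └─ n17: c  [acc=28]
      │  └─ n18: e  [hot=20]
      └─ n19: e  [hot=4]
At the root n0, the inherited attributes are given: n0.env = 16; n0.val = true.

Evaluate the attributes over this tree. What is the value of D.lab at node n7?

1. n0.env = 16  [given at root]
2. n0.val = true  [given at root]
3. n1.hot = 15  [15]
4. n2.hot = -1  [A₀.hot - 16]
5. n3.tag = "zq"  ["zq"]
6. n4.cnt = 7  [len(E.tag) + 5]
7. n4.off = 8  [len(E.tag) + 6]
8. n4.hot = "wv"  ["wv"]
9. n5.sig = false  [terminal]
10. n6.sig = true  [terminal]
11. n4.env = 12  [(if a₁.sig then C.cnt else C.off) + 5]
12. n3.idx = false  [false]
13. n2.off = false  [false]
14. n7.sig = true  [A₁.off == false]
15. n7.tag = 26  [A₀.hot * -2 + 56]
16. n8.tag = "vw"  ["vw"]
17. n10.hot = 0  [terminal]
18. n9.env = "vk"  ["vk"]
19. n9.tag = -8  [e.hot - 8]
20. n8.idx = true  [B.tag > -9]
21. n11.sig = true  [D₀.tag > 25]
22. n11.tag = 14  [D₀.tag - 12]
23. n12.cnt = 11  [11]
24. n12.off = 0  [0]
25. n12.hot = "kq"  ["kq"]
26. n13.sig = false  [terminal]
27. n14.acc = 16  [terminal]
28. n15.env = "rw"  [terminal]
29. n12.env = 28  [c.acc + C.off + 12]
30. n17.acc = 28  [terminal]
31. n16.env = "zm"  ["zm"]
32. n16.tag = 12  [c.acc - 16]
33. n18.hot = 20  [terminal]
34. n11.lab = 16  [(if D.sig then B.tag else D.tag) + 4]
35. n19.hot = 4  [terminal]
36. n7.lab = 12  [D₁.lab - 4]
37. n1.off = true  [A₁.off == false]
38. n0.lab = true  [true]
39. n0.lim = 7  [S.env * -2 + 39]

12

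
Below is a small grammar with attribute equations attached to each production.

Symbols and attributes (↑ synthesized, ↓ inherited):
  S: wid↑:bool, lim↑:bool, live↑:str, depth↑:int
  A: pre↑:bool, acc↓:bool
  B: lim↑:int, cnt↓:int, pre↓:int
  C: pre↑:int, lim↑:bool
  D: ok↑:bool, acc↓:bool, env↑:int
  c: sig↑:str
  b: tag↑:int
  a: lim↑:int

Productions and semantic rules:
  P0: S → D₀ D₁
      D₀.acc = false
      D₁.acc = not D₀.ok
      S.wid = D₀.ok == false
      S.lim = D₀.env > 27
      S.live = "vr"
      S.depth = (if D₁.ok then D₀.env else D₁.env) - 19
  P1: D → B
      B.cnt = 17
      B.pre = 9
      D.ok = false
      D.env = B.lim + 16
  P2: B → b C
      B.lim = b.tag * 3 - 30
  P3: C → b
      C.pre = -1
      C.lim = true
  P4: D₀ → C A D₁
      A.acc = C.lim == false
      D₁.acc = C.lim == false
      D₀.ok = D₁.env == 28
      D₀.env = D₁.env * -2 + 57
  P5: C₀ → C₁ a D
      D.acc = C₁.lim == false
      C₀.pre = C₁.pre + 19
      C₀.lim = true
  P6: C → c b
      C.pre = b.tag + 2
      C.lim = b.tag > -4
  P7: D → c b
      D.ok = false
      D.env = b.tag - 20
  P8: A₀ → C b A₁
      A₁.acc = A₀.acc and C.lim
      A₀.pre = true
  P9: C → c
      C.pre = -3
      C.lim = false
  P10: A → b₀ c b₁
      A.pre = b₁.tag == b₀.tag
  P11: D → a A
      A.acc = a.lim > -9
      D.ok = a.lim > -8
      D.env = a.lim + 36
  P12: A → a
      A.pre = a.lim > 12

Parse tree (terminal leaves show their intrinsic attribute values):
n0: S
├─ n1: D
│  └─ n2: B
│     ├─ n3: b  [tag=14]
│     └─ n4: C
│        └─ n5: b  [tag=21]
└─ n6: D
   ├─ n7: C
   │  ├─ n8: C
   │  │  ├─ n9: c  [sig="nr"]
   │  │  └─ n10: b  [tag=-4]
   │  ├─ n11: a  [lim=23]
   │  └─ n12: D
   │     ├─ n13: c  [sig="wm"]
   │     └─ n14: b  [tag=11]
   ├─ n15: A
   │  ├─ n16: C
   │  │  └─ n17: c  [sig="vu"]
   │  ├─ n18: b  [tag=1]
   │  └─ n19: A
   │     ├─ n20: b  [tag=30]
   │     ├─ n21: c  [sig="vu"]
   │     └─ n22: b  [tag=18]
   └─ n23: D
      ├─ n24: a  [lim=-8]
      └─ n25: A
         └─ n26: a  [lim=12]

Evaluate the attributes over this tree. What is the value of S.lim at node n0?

1. n1.acc = false  [false]
2. n2.cnt = 17  [17]
3. n2.pre = 9  [9]
4. n3.tag = 14  [terminal]
5. n5.tag = 21  [terminal]
6. n4.pre = -1  [-1]
7. n4.lim = true  [true]
8. n2.lim = 12  [b.tag * 3 - 30]
9. n1.ok = false  [false]
10. n1.env = 28  [B.lim + 16]
11. n6.acc = true  [not D₀.ok]
12. n9.sig = "nr"  [terminal]
13. n10.tag = -4  [terminal]
14. n8.pre = -2  [b.tag + 2]
15. n8.lim = false  [b.tag > -4]
16. n11.lim = 23  [terminal]
17. n12.acc = true  [C₁.lim == false]
18. n13.sig = "wm"  [terminal]
19. n14.tag = 11  [terminal]
20. n12.ok = false  [false]
21. n12.env = -9  [b.tag - 20]
22. n7.pre = 17  [C₁.pre + 19]
23. n7.lim = true  [true]
24. n15.acc = false  [C.lim == false]
25. n17.sig = "vu"  [terminal]
26. n16.pre = -3  [-3]
27. n16.lim = false  [false]
28. n18.tag = 1  [terminal]
29. n19.acc = false  [A₀.acc and C.lim]
30. n20.tag = 30  [terminal]
31. n21.sig = "vu"  [terminal]
32. n22.tag = 18  [terminal]
33. n19.pre = false  [b₁.tag == b₀.tag]
34. n15.pre = true  [true]
35. n23.acc = false  [C.lim == false]
36. n24.lim = -8  [terminal]
37. n25.acc = true  [a.lim > -9]
38. n26.lim = 12  [terminal]
39. n25.pre = false  [a.lim > 12]
40. n23.ok = false  [a.lim > -8]
41. n23.env = 28  [a.lim + 36]
42. n6.ok = true  [D₁.env == 28]
43. n6.env = 1  [D₁.env * -2 + 57]
44. n0.wid = true  [D₀.ok == false]
45. n0.lim = true  [D₀.env > 27]
46. n0.live = "vr"  ["vr"]
47. n0.depth = 9  [(if D₁.ok then D₀.env else D₁.env) - 19]

true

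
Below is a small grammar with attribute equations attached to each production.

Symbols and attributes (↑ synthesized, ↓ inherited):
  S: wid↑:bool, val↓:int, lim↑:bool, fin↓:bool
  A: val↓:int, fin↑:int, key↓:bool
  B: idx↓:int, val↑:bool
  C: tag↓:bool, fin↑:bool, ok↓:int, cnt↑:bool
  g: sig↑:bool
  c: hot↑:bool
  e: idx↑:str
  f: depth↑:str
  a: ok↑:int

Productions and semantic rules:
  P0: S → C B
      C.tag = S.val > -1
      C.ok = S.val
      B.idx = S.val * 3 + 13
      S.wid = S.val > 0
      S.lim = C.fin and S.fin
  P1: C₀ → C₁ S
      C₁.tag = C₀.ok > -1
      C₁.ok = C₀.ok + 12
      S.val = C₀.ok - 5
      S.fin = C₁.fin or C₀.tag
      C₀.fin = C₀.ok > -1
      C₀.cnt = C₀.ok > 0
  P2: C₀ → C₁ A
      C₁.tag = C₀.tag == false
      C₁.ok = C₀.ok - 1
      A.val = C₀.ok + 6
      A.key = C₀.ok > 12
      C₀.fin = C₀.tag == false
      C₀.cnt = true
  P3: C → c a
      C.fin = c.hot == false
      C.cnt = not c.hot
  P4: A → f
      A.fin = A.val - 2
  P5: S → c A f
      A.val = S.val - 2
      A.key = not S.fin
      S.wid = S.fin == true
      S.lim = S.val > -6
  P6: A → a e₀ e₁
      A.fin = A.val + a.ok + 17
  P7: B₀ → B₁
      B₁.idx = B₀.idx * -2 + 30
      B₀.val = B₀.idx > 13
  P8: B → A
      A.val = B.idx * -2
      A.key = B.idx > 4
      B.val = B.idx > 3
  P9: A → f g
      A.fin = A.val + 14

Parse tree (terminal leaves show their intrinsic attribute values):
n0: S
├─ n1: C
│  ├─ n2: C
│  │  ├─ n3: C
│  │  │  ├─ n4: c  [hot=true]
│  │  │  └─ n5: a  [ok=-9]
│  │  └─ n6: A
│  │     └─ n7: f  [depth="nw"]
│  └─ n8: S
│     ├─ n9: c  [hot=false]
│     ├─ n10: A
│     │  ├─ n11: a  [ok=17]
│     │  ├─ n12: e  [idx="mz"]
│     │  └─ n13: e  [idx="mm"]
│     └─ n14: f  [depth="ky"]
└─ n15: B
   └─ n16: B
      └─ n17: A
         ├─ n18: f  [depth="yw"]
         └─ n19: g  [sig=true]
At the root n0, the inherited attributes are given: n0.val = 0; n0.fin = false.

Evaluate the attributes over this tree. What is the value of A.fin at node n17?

6

1. n0.val = 0  [given at root]
2. n0.fin = false  [given at root]
3. n1.tag = true  [S.val > -1]
4. n1.ok = 0  [S.val]
5. n2.tag = true  [C₀.ok > -1]
6. n2.ok = 12  [C₀.ok + 12]
7. n3.tag = false  [C₀.tag == false]
8. n3.ok = 11  [C₀.ok - 1]
9. n4.hot = true  [terminal]
10. n5.ok = -9  [terminal]
11. n3.fin = false  [c.hot == false]
12. n3.cnt = false  [not c.hot]
13. n6.val = 18  [C₀.ok + 6]
14. n6.key = false  [C₀.ok > 12]
15. n7.depth = "nw"  [terminal]
16. n6.fin = 16  [A.val - 2]
17. n2.fin = false  [C₀.tag == false]
18. n2.cnt = true  [true]
19. n8.val = -5  [C₀.ok - 5]
20. n8.fin = true  [C₁.fin or C₀.tag]
21. n9.hot = false  [terminal]
22. n10.val = -7  [S.val - 2]
23. n10.key = false  [not S.fin]
24. n11.ok = 17  [terminal]
25. n12.idx = "mz"  [terminal]
26. n13.idx = "mm"  [terminal]
27. n10.fin = 27  [A.val + a.ok + 17]
28. n14.depth = "ky"  [terminal]
29. n8.wid = true  [S.fin == true]
30. n8.lim = true  [S.val > -6]
31. n1.fin = true  [C₀.ok > -1]
32. n1.cnt = false  [C₀.ok > 0]
33. n15.idx = 13  [S.val * 3 + 13]
34. n16.idx = 4  [B₀.idx * -2 + 30]
35. n17.val = -8  [B.idx * -2]
36. n17.key = false  [B.idx > 4]
37. n18.depth = "yw"  [terminal]
38. n19.sig = true  [terminal]
39. n17.fin = 6  [A.val + 14]
40. n16.val = true  [B.idx > 3]
41. n15.val = false  [B₀.idx > 13]
42. n0.wid = false  [S.val > 0]
43. n0.lim = false  [C.fin and S.fin]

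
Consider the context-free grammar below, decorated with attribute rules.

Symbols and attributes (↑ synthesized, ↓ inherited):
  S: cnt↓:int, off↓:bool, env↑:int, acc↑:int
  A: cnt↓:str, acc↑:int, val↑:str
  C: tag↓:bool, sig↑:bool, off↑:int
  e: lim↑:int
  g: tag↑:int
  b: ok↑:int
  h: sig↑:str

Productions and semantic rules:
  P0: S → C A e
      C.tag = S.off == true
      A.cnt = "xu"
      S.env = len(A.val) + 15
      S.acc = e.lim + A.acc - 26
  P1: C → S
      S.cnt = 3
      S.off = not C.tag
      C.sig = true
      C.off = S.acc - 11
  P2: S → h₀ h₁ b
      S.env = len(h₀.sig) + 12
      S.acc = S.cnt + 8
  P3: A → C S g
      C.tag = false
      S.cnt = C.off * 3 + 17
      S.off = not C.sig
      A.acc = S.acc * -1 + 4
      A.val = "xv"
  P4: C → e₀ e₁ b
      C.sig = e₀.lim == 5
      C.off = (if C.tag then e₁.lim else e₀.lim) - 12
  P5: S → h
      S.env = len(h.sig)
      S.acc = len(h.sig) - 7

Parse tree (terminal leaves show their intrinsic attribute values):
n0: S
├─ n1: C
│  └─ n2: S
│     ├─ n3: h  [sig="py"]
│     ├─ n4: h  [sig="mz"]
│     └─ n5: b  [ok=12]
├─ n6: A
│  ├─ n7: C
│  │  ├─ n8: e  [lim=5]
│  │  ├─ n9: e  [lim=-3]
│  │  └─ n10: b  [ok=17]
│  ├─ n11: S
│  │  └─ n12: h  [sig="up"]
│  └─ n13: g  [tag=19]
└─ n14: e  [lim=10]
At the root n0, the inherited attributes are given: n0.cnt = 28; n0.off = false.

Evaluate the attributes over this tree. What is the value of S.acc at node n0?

-7

1. n0.cnt = 28  [given at root]
2. n0.off = false  [given at root]
3. n1.tag = false  [S.off == true]
4. n2.cnt = 3  [3]
5. n2.off = true  [not C.tag]
6. n3.sig = "py"  [terminal]
7. n4.sig = "mz"  [terminal]
8. n5.ok = 12  [terminal]
9. n2.env = 14  [len(h₀.sig) + 12]
10. n2.acc = 11  [S.cnt + 8]
11. n1.sig = true  [true]
12. n1.off = 0  [S.acc - 11]
13. n6.cnt = "xu"  ["xu"]
14. n7.tag = false  [false]
15. n8.lim = 5  [terminal]
16. n9.lim = -3  [terminal]
17. n10.ok = 17  [terminal]
18. n7.sig = true  [e₀.lim == 5]
19. n7.off = -7  [(if C.tag then e₁.lim else e₀.lim) - 12]
20. n11.cnt = -4  [C.off * 3 + 17]
21. n11.off = false  [not C.sig]
22. n12.sig = "up"  [terminal]
23. n11.env = 2  [len(h.sig)]
24. n11.acc = -5  [len(h.sig) - 7]
25. n13.tag = 19  [terminal]
26. n6.acc = 9  [S.acc * -1 + 4]
27. n6.val = "xv"  ["xv"]
28. n14.lim = 10  [terminal]
29. n0.env = 17  [len(A.val) + 15]
30. n0.acc = -7  [e.lim + A.acc - 26]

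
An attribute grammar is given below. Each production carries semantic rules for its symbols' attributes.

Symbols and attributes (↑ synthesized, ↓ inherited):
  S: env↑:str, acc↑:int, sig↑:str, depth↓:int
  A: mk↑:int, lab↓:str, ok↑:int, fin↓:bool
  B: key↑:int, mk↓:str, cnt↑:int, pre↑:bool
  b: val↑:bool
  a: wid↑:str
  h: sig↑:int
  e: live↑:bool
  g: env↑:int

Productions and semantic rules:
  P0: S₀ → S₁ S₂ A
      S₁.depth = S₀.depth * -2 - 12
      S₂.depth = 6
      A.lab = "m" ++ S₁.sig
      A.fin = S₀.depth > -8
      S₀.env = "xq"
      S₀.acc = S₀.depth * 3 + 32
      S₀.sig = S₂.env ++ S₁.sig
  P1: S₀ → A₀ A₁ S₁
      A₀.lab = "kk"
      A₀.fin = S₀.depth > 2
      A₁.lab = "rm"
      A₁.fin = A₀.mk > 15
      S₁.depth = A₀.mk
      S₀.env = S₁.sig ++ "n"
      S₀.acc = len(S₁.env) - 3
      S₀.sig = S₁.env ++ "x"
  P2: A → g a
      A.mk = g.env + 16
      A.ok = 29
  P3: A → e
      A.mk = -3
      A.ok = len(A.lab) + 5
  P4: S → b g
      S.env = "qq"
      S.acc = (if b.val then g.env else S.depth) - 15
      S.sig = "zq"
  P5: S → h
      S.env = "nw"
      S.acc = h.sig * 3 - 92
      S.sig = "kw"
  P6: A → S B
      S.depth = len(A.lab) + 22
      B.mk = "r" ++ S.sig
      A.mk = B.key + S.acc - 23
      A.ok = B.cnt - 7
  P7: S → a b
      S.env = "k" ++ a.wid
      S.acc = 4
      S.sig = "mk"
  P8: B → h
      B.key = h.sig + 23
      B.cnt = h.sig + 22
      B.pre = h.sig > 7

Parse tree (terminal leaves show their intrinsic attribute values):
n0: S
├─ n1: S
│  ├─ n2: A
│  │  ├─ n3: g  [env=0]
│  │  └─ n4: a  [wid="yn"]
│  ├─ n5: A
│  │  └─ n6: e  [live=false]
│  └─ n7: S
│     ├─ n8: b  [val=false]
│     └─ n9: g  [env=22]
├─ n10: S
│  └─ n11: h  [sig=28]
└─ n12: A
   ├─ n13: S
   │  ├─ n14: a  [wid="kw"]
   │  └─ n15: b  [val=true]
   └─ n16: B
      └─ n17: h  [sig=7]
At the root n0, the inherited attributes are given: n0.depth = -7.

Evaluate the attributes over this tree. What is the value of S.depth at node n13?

1. n0.depth = -7  [given at root]
2. n1.depth = 2  [S₀.depth * -2 - 12]
3. n2.lab = "kk"  ["kk"]
4. n2.fin = false  [S₀.depth > 2]
5. n3.env = 0  [terminal]
6. n4.wid = "yn"  [terminal]
7. n2.mk = 16  [g.env + 16]
8. n2.ok = 29  [29]
9. n5.lab = "rm"  ["rm"]
10. n5.fin = true  [A₀.mk > 15]
11. n6.live = false  [terminal]
12. n5.mk = -3  [-3]
13. n5.ok = 7  [len(A.lab) + 5]
14. n7.depth = 16  [A₀.mk]
15. n8.val = false  [terminal]
16. n9.env = 22  [terminal]
17. n7.env = "qq"  ["qq"]
18. n7.acc = 1  [(if b.val then g.env else S.depth) - 15]
19. n7.sig = "zq"  ["zq"]
20. n1.env = "zqn"  [S₁.sig ++ "n"]
21. n1.acc = -1  [len(S₁.env) - 3]
22. n1.sig = "qqx"  [S₁.env ++ "x"]
23. n10.depth = 6  [6]
24. n11.sig = 28  [terminal]
25. n10.env = "nw"  ["nw"]
26. n10.acc = -8  [h.sig * 3 - 92]
27. n10.sig = "kw"  ["kw"]
28. n12.lab = "mqqx"  ["m" ++ S₁.sig]
29. n12.fin = true  [S₀.depth > -8]
30. n13.depth = 26  [len(A.lab) + 22]
31. n14.wid = "kw"  [terminal]
32. n15.val = true  [terminal]
33. n13.env = "kkw"  ["k" ++ a.wid]
34. n13.acc = 4  [4]
35. n13.sig = "mk"  ["mk"]
36. n16.mk = "rmk"  ["r" ++ S.sig]
37. n17.sig = 7  [terminal]
38. n16.key = 30  [h.sig + 23]
39. n16.cnt = 29  [h.sig + 22]
40. n16.pre = false  [h.sig > 7]
41. n12.mk = 11  [B.key + S.acc - 23]
42. n12.ok = 22  [B.cnt - 7]
43. n0.env = "xq"  ["xq"]
44. n0.acc = 11  [S₀.depth * 3 + 32]
45. n0.sig = "nwqqx"  [S₂.env ++ S₁.sig]

26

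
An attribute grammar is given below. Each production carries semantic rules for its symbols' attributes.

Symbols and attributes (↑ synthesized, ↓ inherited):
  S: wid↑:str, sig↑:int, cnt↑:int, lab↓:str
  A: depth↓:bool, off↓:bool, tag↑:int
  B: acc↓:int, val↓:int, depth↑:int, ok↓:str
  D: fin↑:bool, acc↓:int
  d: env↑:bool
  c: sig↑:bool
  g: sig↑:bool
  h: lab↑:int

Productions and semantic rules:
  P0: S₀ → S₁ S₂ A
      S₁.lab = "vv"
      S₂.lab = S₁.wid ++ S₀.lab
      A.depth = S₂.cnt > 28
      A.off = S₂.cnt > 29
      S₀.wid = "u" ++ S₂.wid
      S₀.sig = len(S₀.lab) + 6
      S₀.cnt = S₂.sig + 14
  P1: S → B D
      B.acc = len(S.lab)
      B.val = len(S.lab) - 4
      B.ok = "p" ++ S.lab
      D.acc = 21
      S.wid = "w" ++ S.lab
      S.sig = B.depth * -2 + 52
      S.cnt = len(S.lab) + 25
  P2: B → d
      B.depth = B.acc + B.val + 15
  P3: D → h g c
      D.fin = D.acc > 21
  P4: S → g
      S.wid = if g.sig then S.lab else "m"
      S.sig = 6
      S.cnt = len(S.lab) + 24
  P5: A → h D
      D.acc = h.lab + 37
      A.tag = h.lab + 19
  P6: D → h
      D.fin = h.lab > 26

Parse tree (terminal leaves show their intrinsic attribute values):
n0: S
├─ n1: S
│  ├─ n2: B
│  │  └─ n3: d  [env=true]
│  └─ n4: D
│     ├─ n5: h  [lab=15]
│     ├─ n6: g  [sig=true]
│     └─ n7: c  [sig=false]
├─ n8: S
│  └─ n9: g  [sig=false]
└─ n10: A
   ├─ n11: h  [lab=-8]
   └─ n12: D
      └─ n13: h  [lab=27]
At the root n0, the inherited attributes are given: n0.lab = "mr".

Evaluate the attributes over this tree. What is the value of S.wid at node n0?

"um"

1. n0.lab = "mr"  [given at root]
2. n1.lab = "vv"  ["vv"]
3. n2.acc = 2  [len(S.lab)]
4. n2.val = -2  [len(S.lab) - 4]
5. n2.ok = "pvv"  ["p" ++ S.lab]
6. n3.env = true  [terminal]
7. n2.depth = 15  [B.acc + B.val + 15]
8. n4.acc = 21  [21]
9. n5.lab = 15  [terminal]
10. n6.sig = true  [terminal]
11. n7.sig = false  [terminal]
12. n4.fin = false  [D.acc > 21]
13. n1.wid = "wvv"  ["w" ++ S.lab]
14. n1.sig = 22  [B.depth * -2 + 52]
15. n1.cnt = 27  [len(S.lab) + 25]
16. n8.lab = "wvvmr"  [S₁.wid ++ S₀.lab]
17. n9.sig = false  [terminal]
18. n8.wid = "m"  [if g.sig then S.lab else "m"]
19. n8.sig = 6  [6]
20. n8.cnt = 29  [len(S.lab) + 24]
21. n10.depth = true  [S₂.cnt > 28]
22. n10.off = false  [S₂.cnt > 29]
23. n11.lab = -8  [terminal]
24. n12.acc = 29  [h.lab + 37]
25. n13.lab = 27  [terminal]
26. n12.fin = true  [h.lab > 26]
27. n10.tag = 11  [h.lab + 19]
28. n0.wid = "um"  ["u" ++ S₂.wid]
29. n0.sig = 8  [len(S₀.lab) + 6]
30. n0.cnt = 20  [S₂.sig + 14]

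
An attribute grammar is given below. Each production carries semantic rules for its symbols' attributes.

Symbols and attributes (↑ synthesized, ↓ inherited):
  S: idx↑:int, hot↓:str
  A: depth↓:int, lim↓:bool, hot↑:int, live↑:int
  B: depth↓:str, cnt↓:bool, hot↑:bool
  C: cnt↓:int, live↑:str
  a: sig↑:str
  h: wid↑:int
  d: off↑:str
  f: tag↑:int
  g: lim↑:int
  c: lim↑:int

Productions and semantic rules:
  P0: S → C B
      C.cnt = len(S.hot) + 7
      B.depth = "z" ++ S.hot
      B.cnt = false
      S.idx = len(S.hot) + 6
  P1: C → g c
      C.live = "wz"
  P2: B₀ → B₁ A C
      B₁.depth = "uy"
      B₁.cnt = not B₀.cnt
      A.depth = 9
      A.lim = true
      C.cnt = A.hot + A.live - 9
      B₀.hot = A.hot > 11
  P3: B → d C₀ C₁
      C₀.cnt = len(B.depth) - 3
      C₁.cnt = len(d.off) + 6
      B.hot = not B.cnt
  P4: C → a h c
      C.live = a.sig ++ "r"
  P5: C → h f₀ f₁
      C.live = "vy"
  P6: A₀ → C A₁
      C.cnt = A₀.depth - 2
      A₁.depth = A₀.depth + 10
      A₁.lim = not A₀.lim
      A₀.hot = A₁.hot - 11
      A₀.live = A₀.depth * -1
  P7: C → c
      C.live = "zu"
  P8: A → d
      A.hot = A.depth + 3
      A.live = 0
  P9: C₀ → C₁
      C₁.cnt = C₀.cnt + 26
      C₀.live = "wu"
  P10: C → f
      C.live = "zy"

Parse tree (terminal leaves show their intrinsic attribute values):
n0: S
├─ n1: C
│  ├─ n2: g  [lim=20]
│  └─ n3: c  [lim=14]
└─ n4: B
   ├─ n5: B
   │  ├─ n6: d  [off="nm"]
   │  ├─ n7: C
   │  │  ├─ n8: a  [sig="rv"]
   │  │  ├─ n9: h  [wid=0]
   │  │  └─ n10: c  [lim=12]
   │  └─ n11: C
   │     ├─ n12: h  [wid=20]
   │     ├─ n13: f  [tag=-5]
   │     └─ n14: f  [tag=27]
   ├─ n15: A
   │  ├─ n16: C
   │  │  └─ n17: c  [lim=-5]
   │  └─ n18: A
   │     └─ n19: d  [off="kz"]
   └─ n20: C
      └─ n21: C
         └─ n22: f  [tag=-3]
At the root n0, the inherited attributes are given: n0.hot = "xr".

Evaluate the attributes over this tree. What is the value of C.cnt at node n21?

19

1. n0.hot = "xr"  [given at root]
2. n1.cnt = 9  [len(S.hot) + 7]
3. n2.lim = 20  [terminal]
4. n3.lim = 14  [terminal]
5. n1.live = "wz"  ["wz"]
6. n4.depth = "zxr"  ["z" ++ S.hot]
7. n4.cnt = false  [false]
8. n5.depth = "uy"  ["uy"]
9. n5.cnt = true  [not B₀.cnt]
10. n6.off = "nm"  [terminal]
11. n7.cnt = -1  [len(B.depth) - 3]
12. n8.sig = "rv"  [terminal]
13. n9.wid = 0  [terminal]
14. n10.lim = 12  [terminal]
15. n7.live = "rvr"  [a.sig ++ "r"]
16. n11.cnt = 8  [len(d.off) + 6]
17. n12.wid = 20  [terminal]
18. n13.tag = -5  [terminal]
19. n14.tag = 27  [terminal]
20. n11.live = "vy"  ["vy"]
21. n5.hot = false  [not B.cnt]
22. n15.depth = 9  [9]
23. n15.lim = true  [true]
24. n16.cnt = 7  [A₀.depth - 2]
25. n17.lim = -5  [terminal]
26. n16.live = "zu"  ["zu"]
27. n18.depth = 19  [A₀.depth + 10]
28. n18.lim = false  [not A₀.lim]
29. n19.off = "kz"  [terminal]
30. n18.hot = 22  [A.depth + 3]
31. n18.live = 0  [0]
32. n15.hot = 11  [A₁.hot - 11]
33. n15.live = -9  [A₀.depth * -1]
34. n20.cnt = -7  [A.hot + A.live - 9]
35. n21.cnt = 19  [C₀.cnt + 26]
36. n22.tag = -3  [terminal]
37. n21.live = "zy"  ["zy"]
38. n20.live = "wu"  ["wu"]
39. n4.hot = false  [A.hot > 11]
40. n0.idx = 8  [len(S.hot) + 6]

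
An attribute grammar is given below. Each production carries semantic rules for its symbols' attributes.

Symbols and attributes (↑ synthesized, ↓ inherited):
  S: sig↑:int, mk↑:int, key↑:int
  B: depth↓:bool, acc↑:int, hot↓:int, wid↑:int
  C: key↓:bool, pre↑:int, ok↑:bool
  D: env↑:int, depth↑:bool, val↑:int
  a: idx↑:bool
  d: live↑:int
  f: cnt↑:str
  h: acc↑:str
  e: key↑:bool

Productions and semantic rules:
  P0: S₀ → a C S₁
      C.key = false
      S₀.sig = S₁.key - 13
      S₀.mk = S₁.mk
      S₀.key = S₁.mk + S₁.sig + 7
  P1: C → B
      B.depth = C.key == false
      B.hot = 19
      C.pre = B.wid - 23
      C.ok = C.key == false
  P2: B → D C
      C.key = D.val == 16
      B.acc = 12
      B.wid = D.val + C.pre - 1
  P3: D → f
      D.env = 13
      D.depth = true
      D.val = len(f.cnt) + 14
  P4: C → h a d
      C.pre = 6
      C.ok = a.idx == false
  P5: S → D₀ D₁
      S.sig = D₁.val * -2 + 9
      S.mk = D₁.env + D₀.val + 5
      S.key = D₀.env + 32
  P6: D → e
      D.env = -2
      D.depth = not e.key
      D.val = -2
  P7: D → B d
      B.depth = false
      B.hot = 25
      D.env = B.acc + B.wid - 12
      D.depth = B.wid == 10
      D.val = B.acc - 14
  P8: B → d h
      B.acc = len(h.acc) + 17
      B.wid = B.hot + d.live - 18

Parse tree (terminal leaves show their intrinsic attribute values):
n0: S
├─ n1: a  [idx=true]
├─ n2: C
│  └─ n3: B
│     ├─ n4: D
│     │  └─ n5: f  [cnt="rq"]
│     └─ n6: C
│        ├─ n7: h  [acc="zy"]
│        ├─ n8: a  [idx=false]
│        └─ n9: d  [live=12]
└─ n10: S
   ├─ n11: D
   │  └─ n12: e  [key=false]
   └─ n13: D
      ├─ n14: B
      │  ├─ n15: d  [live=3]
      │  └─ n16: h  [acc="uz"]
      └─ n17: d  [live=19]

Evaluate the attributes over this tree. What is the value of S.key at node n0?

26

1. n1.idx = true  [terminal]
2. n2.key = false  [false]
3. n3.depth = true  [C.key == false]
4. n3.hot = 19  [19]
5. n5.cnt = "rq"  [terminal]
6. n4.env = 13  [13]
7. n4.depth = true  [true]
8. n4.val = 16  [len(f.cnt) + 14]
9. n6.key = true  [D.val == 16]
10. n7.acc = "zy"  [terminal]
11. n8.idx = false  [terminal]
12. n9.live = 12  [terminal]
13. n6.pre = 6  [6]
14. n6.ok = true  [a.idx == false]
15. n3.acc = 12  [12]
16. n3.wid = 21  [D.val + C.pre - 1]
17. n2.pre = -2  [B.wid - 23]
18. n2.ok = true  [C.key == false]
19. n12.key = false  [terminal]
20. n11.env = -2  [-2]
21. n11.depth = true  [not e.key]
22. n11.val = -2  [-2]
23. n14.depth = false  [false]
24. n14.hot = 25  [25]
25. n15.live = 3  [terminal]
26. n16.acc = "uz"  [terminal]
27. n14.acc = 19  [len(h.acc) + 17]
28. n14.wid = 10  [B.hot + d.live - 18]
29. n17.live = 19  [terminal]
30. n13.env = 17  [B.acc + B.wid - 12]
31. n13.depth = true  [B.wid == 10]
32. n13.val = 5  [B.acc - 14]
33. n10.sig = -1  [D₁.val * -2 + 9]
34. n10.mk = 20  [D₁.env + D₀.val + 5]
35. n10.key = 30  [D₀.env + 32]
36. n0.sig = 17  [S₁.key - 13]
37. n0.mk = 20  [S₁.mk]
38. n0.key = 26  [S₁.mk + S₁.sig + 7]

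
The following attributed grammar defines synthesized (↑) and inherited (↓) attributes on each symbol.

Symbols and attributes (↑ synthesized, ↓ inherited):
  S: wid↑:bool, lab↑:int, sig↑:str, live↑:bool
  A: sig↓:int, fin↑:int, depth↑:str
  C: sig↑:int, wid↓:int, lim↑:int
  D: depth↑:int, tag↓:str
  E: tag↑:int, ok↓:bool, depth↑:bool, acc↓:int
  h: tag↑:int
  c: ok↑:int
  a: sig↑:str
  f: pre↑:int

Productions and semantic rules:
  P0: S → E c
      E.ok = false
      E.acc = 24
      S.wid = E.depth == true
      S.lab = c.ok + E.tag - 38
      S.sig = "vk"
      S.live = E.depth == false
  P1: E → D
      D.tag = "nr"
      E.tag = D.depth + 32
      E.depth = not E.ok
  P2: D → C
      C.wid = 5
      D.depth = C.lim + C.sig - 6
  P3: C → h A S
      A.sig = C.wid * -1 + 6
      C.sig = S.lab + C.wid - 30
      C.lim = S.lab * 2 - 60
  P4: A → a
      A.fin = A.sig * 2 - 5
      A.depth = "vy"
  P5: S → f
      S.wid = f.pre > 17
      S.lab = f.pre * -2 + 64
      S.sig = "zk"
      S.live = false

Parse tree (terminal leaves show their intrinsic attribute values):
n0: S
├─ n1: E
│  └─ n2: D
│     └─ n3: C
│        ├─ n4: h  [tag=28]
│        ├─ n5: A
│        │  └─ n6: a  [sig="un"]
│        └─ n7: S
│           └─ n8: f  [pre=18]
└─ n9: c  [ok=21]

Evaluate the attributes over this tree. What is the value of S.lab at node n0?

1. n1.ok = false  [false]
2. n1.acc = 24  [24]
3. n2.tag = "nr"  ["nr"]
4. n3.wid = 5  [5]
5. n4.tag = 28  [terminal]
6. n5.sig = 1  [C.wid * -1 + 6]
7. n6.sig = "un"  [terminal]
8. n5.fin = -3  [A.sig * 2 - 5]
9. n5.depth = "vy"  ["vy"]
10. n8.pre = 18  [terminal]
11. n7.wid = true  [f.pre > 17]
12. n7.lab = 28  [f.pre * -2 + 64]
13. n7.sig = "zk"  ["zk"]
14. n7.live = false  [false]
15. n3.sig = 3  [S.lab + C.wid - 30]
16. n3.lim = -4  [S.lab * 2 - 60]
17. n2.depth = -7  [C.lim + C.sig - 6]
18. n1.tag = 25  [D.depth + 32]
19. n1.depth = true  [not E.ok]
20. n9.ok = 21  [terminal]
21. n0.wid = true  [E.depth == true]
22. n0.lab = 8  [c.ok + E.tag - 38]
23. n0.sig = "vk"  ["vk"]
24. n0.live = false  [E.depth == false]

8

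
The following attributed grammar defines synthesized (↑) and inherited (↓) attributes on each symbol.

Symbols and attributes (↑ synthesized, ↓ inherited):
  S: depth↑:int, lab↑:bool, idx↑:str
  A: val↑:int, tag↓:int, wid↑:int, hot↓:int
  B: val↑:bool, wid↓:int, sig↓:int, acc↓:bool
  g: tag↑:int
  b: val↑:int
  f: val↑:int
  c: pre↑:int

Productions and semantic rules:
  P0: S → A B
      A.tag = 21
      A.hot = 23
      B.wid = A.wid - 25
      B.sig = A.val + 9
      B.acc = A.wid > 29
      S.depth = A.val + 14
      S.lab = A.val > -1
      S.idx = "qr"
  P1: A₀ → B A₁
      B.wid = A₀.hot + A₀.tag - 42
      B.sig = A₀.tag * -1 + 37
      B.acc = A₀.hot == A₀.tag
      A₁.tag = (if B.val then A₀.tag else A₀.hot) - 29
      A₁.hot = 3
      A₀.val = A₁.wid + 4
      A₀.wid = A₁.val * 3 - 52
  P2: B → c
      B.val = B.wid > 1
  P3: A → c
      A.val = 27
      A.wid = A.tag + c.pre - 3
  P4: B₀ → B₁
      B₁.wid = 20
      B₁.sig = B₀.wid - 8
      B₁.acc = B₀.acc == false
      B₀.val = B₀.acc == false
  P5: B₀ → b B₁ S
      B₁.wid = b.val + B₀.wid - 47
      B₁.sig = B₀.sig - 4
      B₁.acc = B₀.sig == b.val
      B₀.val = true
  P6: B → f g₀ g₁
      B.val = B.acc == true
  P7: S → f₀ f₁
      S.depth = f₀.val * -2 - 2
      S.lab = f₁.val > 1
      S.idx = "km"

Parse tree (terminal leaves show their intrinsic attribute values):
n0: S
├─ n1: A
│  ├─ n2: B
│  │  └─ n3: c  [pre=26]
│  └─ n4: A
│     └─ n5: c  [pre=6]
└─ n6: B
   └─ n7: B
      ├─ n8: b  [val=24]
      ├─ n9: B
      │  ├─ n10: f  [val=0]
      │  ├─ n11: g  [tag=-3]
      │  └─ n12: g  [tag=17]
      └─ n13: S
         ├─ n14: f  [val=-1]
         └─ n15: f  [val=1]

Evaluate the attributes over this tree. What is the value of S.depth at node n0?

13

1. n1.tag = 21  [21]
2. n1.hot = 23  [23]
3. n2.wid = 2  [A₀.hot + A₀.tag - 42]
4. n2.sig = 16  [A₀.tag * -1 + 37]
5. n2.acc = false  [A₀.hot == A₀.tag]
6. n3.pre = 26  [terminal]
7. n2.val = true  [B.wid > 1]
8. n4.tag = -8  [(if B.val then A₀.tag else A₀.hot) - 29]
9. n4.hot = 3  [3]
10. n5.pre = 6  [terminal]
11. n4.val = 27  [27]
12. n4.wid = -5  [A.tag + c.pre - 3]
13. n1.val = -1  [A₁.wid + 4]
14. n1.wid = 29  [A₁.val * 3 - 52]
15. n6.wid = 4  [A.wid - 25]
16. n6.sig = 8  [A.val + 9]
17. n6.acc = false  [A.wid > 29]
18. n7.wid = 20  [20]
19. n7.sig = -4  [B₀.wid - 8]
20. n7.acc = true  [B₀.acc == false]
21. n8.val = 24  [terminal]
22. n9.wid = -3  [b.val + B₀.wid - 47]
23. n9.sig = -8  [B₀.sig - 4]
24. n9.acc = false  [B₀.sig == b.val]
25. n10.val = 0  [terminal]
26. n11.tag = -3  [terminal]
27. n12.tag = 17  [terminal]
28. n9.val = false  [B.acc == true]
29. n14.val = -1  [terminal]
30. n15.val = 1  [terminal]
31. n13.depth = 0  [f₀.val * -2 - 2]
32. n13.lab = false  [f₁.val > 1]
33. n13.idx = "km"  ["km"]
34. n7.val = true  [true]
35. n6.val = true  [B₀.acc == false]
36. n0.depth = 13  [A.val + 14]
37. n0.lab = false  [A.val > -1]
38. n0.idx = "qr"  ["qr"]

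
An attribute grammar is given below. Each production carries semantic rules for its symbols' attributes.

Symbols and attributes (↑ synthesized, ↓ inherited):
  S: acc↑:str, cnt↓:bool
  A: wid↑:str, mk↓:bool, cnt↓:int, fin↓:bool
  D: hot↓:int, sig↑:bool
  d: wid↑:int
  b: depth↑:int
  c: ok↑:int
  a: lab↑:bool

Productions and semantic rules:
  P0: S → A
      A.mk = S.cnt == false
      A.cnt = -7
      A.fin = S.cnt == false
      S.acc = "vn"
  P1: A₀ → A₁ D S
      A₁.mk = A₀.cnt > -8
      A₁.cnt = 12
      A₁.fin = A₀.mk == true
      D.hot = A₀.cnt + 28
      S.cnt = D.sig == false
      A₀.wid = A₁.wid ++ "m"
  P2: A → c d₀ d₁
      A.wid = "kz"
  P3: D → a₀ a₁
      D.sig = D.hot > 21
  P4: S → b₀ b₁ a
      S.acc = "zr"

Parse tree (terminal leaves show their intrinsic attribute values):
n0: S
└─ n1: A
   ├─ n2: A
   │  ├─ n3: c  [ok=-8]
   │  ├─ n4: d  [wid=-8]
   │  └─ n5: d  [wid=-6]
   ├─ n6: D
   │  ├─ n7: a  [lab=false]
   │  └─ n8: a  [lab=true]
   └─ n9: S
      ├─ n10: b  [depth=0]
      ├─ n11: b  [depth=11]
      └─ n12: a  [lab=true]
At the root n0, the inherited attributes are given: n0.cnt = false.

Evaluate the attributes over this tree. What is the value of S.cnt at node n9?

true

1. n0.cnt = false  [given at root]
2. n1.mk = true  [S.cnt == false]
3. n1.cnt = -7  [-7]
4. n1.fin = true  [S.cnt == false]
5. n2.mk = true  [A₀.cnt > -8]
6. n2.cnt = 12  [12]
7. n2.fin = true  [A₀.mk == true]
8. n3.ok = -8  [terminal]
9. n4.wid = -8  [terminal]
10. n5.wid = -6  [terminal]
11. n2.wid = "kz"  ["kz"]
12. n6.hot = 21  [A₀.cnt + 28]
13. n7.lab = false  [terminal]
14. n8.lab = true  [terminal]
15. n6.sig = false  [D.hot > 21]
16. n9.cnt = true  [D.sig == false]
17. n10.depth = 0  [terminal]
18. n11.depth = 11  [terminal]
19. n12.lab = true  [terminal]
20. n9.acc = "zr"  ["zr"]
21. n1.wid = "kzm"  [A₁.wid ++ "m"]
22. n0.acc = "vn"  ["vn"]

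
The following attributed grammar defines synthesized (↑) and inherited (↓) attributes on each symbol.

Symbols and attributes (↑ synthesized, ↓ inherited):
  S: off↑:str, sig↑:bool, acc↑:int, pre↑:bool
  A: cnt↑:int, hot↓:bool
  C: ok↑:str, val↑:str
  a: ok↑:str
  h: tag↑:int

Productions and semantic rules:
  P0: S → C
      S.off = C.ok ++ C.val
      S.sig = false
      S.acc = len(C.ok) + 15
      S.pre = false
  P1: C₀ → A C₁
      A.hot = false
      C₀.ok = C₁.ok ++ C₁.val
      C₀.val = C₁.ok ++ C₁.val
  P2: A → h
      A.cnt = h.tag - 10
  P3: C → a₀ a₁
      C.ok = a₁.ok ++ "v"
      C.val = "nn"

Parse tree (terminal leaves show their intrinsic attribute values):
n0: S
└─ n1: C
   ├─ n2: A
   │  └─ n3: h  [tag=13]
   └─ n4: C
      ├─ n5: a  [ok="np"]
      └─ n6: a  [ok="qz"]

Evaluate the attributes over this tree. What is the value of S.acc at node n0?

20

1. n2.hot = false  [false]
2. n3.tag = 13  [terminal]
3. n2.cnt = 3  [h.tag - 10]
4. n5.ok = "np"  [terminal]
5. n6.ok = "qz"  [terminal]
6. n4.ok = "qzv"  [a₁.ok ++ "v"]
7. n4.val = "nn"  ["nn"]
8. n1.ok = "qzvnn"  [C₁.ok ++ C₁.val]
9. n1.val = "qzvnn"  [C₁.ok ++ C₁.val]
10. n0.off = "qzvnnqzvnn"  [C.ok ++ C.val]
11. n0.sig = false  [false]
12. n0.acc = 20  [len(C.ok) + 15]
13. n0.pre = false  [false]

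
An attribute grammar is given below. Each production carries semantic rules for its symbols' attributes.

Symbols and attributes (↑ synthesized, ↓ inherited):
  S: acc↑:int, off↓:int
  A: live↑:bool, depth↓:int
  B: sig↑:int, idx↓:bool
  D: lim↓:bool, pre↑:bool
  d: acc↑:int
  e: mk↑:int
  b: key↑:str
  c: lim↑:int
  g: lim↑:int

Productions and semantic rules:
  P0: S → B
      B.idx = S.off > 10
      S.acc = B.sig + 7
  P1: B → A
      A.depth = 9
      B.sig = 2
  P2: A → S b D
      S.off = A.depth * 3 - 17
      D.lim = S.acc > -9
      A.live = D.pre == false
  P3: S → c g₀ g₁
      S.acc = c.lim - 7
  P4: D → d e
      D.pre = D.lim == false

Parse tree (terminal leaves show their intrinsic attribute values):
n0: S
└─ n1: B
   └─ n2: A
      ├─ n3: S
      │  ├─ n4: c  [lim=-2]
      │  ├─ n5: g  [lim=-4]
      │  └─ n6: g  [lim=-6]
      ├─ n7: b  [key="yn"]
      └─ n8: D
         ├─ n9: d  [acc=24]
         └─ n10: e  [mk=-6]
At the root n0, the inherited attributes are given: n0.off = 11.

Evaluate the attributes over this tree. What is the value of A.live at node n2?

1. n0.off = 11  [given at root]
2. n1.idx = true  [S.off > 10]
3. n2.depth = 9  [9]
4. n3.off = 10  [A.depth * 3 - 17]
5. n4.lim = -2  [terminal]
6. n5.lim = -4  [terminal]
7. n6.lim = -6  [terminal]
8. n3.acc = -9  [c.lim - 7]
9. n7.key = "yn"  [terminal]
10. n8.lim = false  [S.acc > -9]
11. n9.acc = 24  [terminal]
12. n10.mk = -6  [terminal]
13. n8.pre = true  [D.lim == false]
14. n2.live = false  [D.pre == false]
15. n1.sig = 2  [2]
16. n0.acc = 9  [B.sig + 7]

false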